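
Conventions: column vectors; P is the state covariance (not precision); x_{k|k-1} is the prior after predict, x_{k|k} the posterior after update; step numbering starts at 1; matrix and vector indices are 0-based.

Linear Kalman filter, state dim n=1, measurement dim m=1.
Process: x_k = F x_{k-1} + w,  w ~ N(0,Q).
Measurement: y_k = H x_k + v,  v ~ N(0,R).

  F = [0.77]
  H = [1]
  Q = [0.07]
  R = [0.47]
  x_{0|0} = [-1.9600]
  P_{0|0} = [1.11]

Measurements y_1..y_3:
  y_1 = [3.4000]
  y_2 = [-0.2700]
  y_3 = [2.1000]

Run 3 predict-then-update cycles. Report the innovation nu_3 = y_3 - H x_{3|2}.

innov = [1.5910]

step 1: x^-=[-1.5092]  P^-=[0.7281]  S=[1.1981]  K=[0.6077]  nu=[4.9092]  x^+=[1.4742]  P^+=[0.2856]
step 2: x^-=[1.1351]  P^-=[0.2393]  S=[0.7093]  K=[0.3374]  nu=[-1.4051]  x^+=[0.6610]  P^+=[0.1586]
step 3: x^-=[0.5090]  P^-=[0.1640]  S=[0.6340]  K=[0.2587]  nu=[1.5910]  x^+=[0.9206]  P^+=[0.1216]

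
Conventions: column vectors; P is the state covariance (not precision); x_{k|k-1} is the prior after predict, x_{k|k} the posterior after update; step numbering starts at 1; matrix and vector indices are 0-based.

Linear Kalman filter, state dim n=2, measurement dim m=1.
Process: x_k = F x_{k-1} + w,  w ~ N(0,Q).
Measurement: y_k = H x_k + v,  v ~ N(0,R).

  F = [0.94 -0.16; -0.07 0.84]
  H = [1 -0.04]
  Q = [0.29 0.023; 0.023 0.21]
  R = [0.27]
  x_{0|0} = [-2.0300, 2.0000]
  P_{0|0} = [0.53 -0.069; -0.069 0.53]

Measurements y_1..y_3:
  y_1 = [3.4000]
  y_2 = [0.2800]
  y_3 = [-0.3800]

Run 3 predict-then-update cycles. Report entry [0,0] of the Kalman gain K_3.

K[0,0] = 0.6291

step 1: x^-=[-2.2282, 1.8221]  P^-=[0.7926 -0.1384; -0.1384 0.5947]  S=[1.0747]  K=[0.7427; -0.1509]  nu=[5.7011]  x^+=[2.0061, 0.9619]  P^+=[0.1998 -0.0179; -0.0179 0.5702]
step 2: x^-=[1.7318, 0.6676]  P^-=[0.4865 -0.0811; -0.0811 0.6154]  S=[0.7640]  K=[0.6411; -0.1384]  nu=[-1.4251]  x^+=[0.8182, 0.8648]  P^+=[0.1726 -0.0133; -0.0133 0.6008]
step 3: x^-=[0.6308, 0.6692]  P^-=[0.4619 -0.0798; -0.0798 0.6363]  S=[0.7393]  K=[0.6291; -0.1424]  nu=[-0.9840]  x^+=[0.0118, 0.8093]  P^+=[0.1693 -0.0136; -0.0136 0.6214]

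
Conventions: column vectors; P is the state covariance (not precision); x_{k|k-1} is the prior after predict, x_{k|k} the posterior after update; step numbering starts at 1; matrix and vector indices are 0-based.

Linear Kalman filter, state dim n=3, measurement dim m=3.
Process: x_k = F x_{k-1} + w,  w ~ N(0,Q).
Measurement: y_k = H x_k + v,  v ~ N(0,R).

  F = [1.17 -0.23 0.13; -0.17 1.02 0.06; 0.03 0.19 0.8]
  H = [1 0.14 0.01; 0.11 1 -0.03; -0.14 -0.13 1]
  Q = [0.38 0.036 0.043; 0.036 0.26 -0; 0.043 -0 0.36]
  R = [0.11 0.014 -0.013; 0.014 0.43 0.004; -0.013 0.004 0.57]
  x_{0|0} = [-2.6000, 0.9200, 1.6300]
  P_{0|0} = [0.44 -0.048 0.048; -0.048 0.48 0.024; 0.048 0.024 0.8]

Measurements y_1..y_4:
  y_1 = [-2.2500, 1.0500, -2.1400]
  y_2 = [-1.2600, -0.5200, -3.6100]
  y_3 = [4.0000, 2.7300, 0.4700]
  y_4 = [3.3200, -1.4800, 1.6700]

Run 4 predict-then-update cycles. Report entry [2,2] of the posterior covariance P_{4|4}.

P_post[2,2] = 0.2834

step 1: x^-=[-3.0417, 1.4782, 1.4008]  P^-=[1.0602 -0.2119 0.1516; -0.2119 0.7936 0.1427; 0.1516 0.1427 0.8988]  S=[1.1300 0.0228 0.0360; 0.0228 1.1811 0.0508; 0.0360 0.0508 1.4157]  K=[0.9154 -0.1022 0.0021; -0.1019 0.6493 0.0282; 0.1390 0.0836 0.6002]  nu=[0.5707, -0.0516, -3.7745]  x^+=[-2.5219, 1.2803, -0.7897]  P^+=[0.1052 -0.0428 -0.0019; -0.0428 0.2841 0.0509; -0.0019 0.0509 0.3470]
step 2: x^-=[-3.3477, 1.6872, -0.4642]  P^-=[0.5643 -0.0956 0.0512; -0.0956 0.5810 0.1137; 0.0512 0.1137 0.6073]  S=[0.6604 0.0593 -0.0153; 0.0593 0.9902 0.0363; -0.0153 0.0363 1.1508]  K=[0.8428 -0.0859 0.0006; -0.0711 0.5760 0.0257; 0.1157 0.0765 0.5078]  nu=[1.8562, -1.8529, -3.3952]  x^+=[-1.6260, 0.4009, -2.1152]  P^+=[0.0965 -0.0358 -0.0021; -0.0358 0.2521 0.0456; -0.0021 0.0456 0.2939]
step 3: x^-=[-2.2695, 0.5584, -1.6648]  P^-=[0.5464 -0.0789 0.0490; -0.0789 0.5442 0.1006; 0.0490 0.1006 0.5706]  S=[0.6463 0.0692 -0.0191; 0.0692 0.9576 0.0264; -0.0191 0.0264 1.1178]  K=[0.8379 -0.0817 0.0008; -0.0619 0.5599 0.0223; 0.1133 0.0710 0.4929]  nu=[6.2080, 2.3713, 1.8896]  x^+=[2.7396, 1.5438, 0.1383]  P^+=[0.0958 -0.0340 -0.0018; -0.0340 0.2450 0.0428; -0.0018 0.0428 0.2851]
step 4: x^-=[2.8682, 1.1172, 0.4861]  P^-=[0.5441 -0.0752 0.0495; -0.0752 0.5358 0.0964; 0.0495 0.0964 0.5639]  S=[0.6449 0.0715 -0.0193; 0.0715 0.9502 0.0231; -0.0193 0.0231 1.1120]  K=[0.8372 -0.0807 0.0010; -0.0598 0.5561 0.0209; 0.1134 0.0689 0.4902]  nu=[0.2905, -2.8982, 1.7307]  x^+=[3.3470, -0.4755, 1.1676]  P^+=[0.0957 -0.0335 -0.0016; -0.0335 0.2433 0.0419; -0.0016 0.0419 0.2834]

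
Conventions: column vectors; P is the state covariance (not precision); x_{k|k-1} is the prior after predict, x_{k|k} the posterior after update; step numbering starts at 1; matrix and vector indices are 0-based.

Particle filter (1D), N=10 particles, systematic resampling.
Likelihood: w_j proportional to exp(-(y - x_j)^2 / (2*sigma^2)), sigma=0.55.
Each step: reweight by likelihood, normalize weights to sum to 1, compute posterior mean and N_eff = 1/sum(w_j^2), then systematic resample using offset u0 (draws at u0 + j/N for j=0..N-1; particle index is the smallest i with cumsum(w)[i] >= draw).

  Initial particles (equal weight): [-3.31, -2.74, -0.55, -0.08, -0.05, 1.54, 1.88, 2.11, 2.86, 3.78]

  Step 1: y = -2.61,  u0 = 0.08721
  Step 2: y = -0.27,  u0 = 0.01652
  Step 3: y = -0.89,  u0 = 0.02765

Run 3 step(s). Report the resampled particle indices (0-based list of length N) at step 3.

step 1: w=[0.3137, 0.6857, 0.0006, 0.0000, 0.0000, 0.0000, 0.0000, 0.0000, 0.0000, 0.0000]  mean=-2.9173  Neff=1.7590  idx=[0, 0, 0, 1, 1, 1, 1, 1, 1, 1]
step 2: w=[0.0008, 0.0008, 0.0008, 0.1425, 0.1425, 0.1425, 0.1425, 0.1425, 0.1425, 0.1425]  mean=-2.7414  Neff=7.0333  idx=[3, 3, 4, 5, 5, 6, 7, 8, 8, 9]
step 3: w=[0.1000, 0.1000, 0.1000, 0.1000, 0.1000, 0.1000, 0.1000, 0.1000, 0.1000, 0.1000]  mean=-2.7400  Neff=10.0000  idx=[0, 1, 2, 3, 4, 5, 6, 7, 8, 9]

resampled_idx = [0, 1, 2, 3, 4, 5, 6, 7, 8, 9]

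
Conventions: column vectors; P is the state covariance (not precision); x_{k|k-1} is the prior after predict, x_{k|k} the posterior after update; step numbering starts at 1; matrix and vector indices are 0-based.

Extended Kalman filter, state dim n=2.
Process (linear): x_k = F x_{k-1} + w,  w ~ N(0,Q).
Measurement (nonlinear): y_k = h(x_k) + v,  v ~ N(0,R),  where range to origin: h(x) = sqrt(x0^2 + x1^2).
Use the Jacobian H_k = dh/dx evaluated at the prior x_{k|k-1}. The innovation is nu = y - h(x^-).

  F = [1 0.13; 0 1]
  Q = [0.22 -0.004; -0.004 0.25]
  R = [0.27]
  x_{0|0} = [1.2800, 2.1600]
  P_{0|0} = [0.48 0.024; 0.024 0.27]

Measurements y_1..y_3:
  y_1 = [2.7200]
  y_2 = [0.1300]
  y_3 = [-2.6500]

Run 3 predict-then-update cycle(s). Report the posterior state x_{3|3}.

step 1: x^-=[1.5608, 2.1600]  P^-=[0.7108 0.0551; 0.0551 0.5200]  H_jac=[0.5857 0.8105]  S=[0.9078]  K=[0.5078; 0.4999]  nu=[0.0551]  x^+=[1.5888, 2.1875]  P^+=[0.4767 -0.1753; -0.1753 0.2932]
step 2: x^-=[1.8732, 2.1875]  P^-=[0.6561 -0.1412; -0.1412 0.5432]  H_jac=[0.6504 0.7596]  S=[0.7214]  K=[0.4428; 0.4446]  nu=[-2.7499]  x^+=[0.6554, 0.9649]  P^+=[0.5146 -0.2832; -0.2832 0.4006]
step 3: x^-=[0.7808, 0.9649]  P^-=[0.6677 -0.2352; -0.2352 0.6506]  H_jac=[0.6291 0.7774]  S=[0.6974]  K=[0.3402; 0.5131]  nu=[-3.8912]  x^+=[-0.5429, -1.0316]  P^+=[0.5870 -0.3569; -0.3569 0.4670]

x_post = [-0.5429, -1.0316]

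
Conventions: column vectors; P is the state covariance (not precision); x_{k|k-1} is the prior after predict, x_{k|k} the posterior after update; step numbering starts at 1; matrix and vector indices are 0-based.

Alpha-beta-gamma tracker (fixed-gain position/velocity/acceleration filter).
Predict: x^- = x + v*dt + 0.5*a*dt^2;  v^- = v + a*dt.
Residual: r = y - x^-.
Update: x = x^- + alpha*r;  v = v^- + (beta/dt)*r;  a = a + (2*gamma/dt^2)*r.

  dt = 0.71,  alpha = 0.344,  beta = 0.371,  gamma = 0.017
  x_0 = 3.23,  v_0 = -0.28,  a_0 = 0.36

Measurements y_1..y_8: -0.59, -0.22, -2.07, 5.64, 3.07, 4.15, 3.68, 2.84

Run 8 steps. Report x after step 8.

step 1: x_pred=3.1219  r=-3.7119  x^+=1.8450  v^+=-1.9640  a^+=0.1096
step 2: x_pred=0.4782  r=-0.6982  x^+=0.2380  v^+=-2.2510  a^+=0.0625
step 3: x_pred=-1.3444  r=-0.7256  x^+=-1.5940  v^+=-2.5857  a^+=0.0136
step 4: x_pred=-3.4265  r=9.0665  x^+=-0.3076  v^+=2.1615  a^+=0.6251
step 5: x_pred=1.3846  r=1.6854  x^+=1.9644  v^+=3.4860  a^+=0.7388
step 6: x_pred=4.6256  r=-0.4756  x^+=4.4620  v^+=3.7620  a^+=0.7067
step 7: x_pred=7.3112  r=-3.6312  x^+=6.0620  v^+=2.3663  a^+=0.4618
step 8: x_pred=7.8585  r=-5.0185  x^+=6.1322  v^+=0.0719  a^+=0.1233

x_post = 6.1322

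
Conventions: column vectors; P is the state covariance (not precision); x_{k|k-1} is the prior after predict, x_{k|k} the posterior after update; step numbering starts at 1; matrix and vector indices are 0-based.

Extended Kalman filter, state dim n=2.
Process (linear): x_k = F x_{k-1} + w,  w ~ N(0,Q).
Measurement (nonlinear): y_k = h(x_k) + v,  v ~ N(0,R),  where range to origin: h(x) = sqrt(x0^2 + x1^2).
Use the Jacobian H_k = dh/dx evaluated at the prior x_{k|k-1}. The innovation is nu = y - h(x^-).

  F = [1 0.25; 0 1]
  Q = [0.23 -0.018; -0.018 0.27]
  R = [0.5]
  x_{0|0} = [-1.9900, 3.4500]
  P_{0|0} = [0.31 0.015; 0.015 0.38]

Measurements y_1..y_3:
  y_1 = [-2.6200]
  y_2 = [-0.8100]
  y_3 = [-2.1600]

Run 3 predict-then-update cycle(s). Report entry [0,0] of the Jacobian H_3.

step 1: x^-=[-1.1275, 3.4500]  P^-=[0.5713 0.0920; 0.0920 0.6500]  H_jac=[-0.3106 0.9505]  S=[1.0881]  K=[-0.0827; 0.5416]  nu=[-6.2496]  x^+=[-0.6105, 0.0654]  P^+=[0.5638 0.1407; 0.1407 0.3309]
step 2: x^-=[-0.5942, 0.0654]  P^-=[0.8849 0.2055; 0.2055 0.6009]  H_jac=[-0.9940 0.1095]  S=[1.3367]  K=[-0.6411; -0.1036]  nu=[-1.4078]  x^+=[0.3084, 0.2112]  P^+=[0.3354 0.1167; 0.1167 0.5865]
step 3: x^-=[0.3612, 0.2112]  P^-=[0.6604 0.2453; 0.2453 0.8565]  H_jac=[0.8632 0.5048]  S=[1.4242]  K=[0.4872; 0.4523]  nu=[-2.5785]  x^+=[-0.8951, -0.9550]  P^+=[0.3223 -0.0685; -0.0685 0.5652]

H_jac[0,0] = 0.8632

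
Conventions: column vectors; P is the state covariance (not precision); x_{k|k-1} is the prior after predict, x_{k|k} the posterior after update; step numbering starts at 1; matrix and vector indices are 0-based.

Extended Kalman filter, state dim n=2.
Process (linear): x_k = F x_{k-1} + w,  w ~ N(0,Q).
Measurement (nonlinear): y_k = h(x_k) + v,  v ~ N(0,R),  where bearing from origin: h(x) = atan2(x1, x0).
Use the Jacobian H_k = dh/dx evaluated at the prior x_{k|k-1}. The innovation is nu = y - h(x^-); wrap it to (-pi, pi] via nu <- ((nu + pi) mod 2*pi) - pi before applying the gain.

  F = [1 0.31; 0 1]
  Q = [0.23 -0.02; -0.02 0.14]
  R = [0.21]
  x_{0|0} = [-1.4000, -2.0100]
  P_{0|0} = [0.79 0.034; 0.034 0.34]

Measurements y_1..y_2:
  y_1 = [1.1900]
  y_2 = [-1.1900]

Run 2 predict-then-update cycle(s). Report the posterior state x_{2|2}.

step 1: x^-=[-2.0231, -2.0100]  P^-=[1.0738 0.1194; 0.1194 0.4800]  H_jac=[0.2471 -0.2488]  S=[0.2906]  K=[0.8110; -0.3093]  nu=[-2.7337]  x^+=[-4.2400, -1.1644]  P^+=[0.8826 0.1923; 0.1923 0.4522]
step 2: x^-=[-4.6010, -1.1644]  P^-=[1.2753 0.3125; 0.3125 0.5922]  H_jac=[0.0517 -0.2043]  S=[0.2315]  K=[0.0091; -0.4527]  nu=[1.7037]  x^+=[-4.5856, -1.9357]  P^+=[1.2753 0.3134; 0.3134 0.5447]

x_post = [-4.5856, -1.9357]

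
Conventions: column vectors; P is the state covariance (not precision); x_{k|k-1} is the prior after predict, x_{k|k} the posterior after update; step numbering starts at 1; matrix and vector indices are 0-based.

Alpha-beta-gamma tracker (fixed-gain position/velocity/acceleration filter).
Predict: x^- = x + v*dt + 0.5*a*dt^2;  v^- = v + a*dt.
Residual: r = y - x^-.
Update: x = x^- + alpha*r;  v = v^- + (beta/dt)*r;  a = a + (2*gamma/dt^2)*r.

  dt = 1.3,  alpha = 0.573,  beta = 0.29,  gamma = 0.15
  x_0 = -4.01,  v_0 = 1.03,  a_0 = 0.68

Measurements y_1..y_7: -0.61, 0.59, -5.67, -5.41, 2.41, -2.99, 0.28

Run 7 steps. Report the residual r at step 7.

resid = 8.0952

step 1: x_pred=-2.0964  r=1.4864  x^+=-1.2447  v^+=2.2456  a^+=0.9439
step 2: x_pred=2.4721  r=-1.8821  x^+=1.3937  v^+=3.0527  a^+=0.6098
step 3: x_pred=5.8775  r=-11.5475  x^+=-0.7392  v^+=1.2694  a^+=-1.4401
step 4: x_pred=-0.3058  r=-5.1042  x^+=-3.2305  v^+=-1.7413  a^+=-2.3462
step 5: x_pred=-7.4767  r=9.8867  x^+=-1.8116  v^+=-2.5858  a^+=-0.5911
step 6: x_pred=-5.6727  r=2.6827  x^+=-4.1355  v^+=-2.7558  a^+=-0.1149
step 7: x_pred=-7.8152  r=8.0952  x^+=-3.1766  v^+=-1.0994  a^+=1.3221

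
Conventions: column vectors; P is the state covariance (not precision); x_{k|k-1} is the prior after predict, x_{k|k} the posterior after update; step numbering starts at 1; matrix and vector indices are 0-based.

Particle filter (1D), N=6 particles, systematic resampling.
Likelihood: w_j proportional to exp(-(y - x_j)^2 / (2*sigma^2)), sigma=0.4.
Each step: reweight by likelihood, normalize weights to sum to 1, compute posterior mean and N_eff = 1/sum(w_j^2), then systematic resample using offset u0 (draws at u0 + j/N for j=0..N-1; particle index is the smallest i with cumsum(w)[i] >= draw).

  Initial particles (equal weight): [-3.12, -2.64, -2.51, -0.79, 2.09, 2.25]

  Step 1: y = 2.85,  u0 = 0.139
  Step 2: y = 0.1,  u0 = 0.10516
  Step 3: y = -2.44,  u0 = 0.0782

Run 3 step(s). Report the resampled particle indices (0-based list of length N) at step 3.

step 1: w=[0.0000, 0.0000, 0.0000, 0.0000, 0.3363, 0.6637]  mean=2.1962  Neff=1.8063  idx=[4, 4, 5, 5, 5, 5]
step 2: w=[0.3992, 0.3992, 0.0504, 0.0504, 0.0504, 0.0504]  mean=2.1222  Neff=3.0401  idx=[0, 0, 1, 1, 1, 4]
step 3: w=[0.1996, 0.1996, 0.1996, 0.1996, 0.1996, 0.0020]  mean=2.0903  Neff=5.0198  idx=[0, 1, 2, 2, 3, 4]

resampled_idx = [0, 1, 2, 2, 3, 4]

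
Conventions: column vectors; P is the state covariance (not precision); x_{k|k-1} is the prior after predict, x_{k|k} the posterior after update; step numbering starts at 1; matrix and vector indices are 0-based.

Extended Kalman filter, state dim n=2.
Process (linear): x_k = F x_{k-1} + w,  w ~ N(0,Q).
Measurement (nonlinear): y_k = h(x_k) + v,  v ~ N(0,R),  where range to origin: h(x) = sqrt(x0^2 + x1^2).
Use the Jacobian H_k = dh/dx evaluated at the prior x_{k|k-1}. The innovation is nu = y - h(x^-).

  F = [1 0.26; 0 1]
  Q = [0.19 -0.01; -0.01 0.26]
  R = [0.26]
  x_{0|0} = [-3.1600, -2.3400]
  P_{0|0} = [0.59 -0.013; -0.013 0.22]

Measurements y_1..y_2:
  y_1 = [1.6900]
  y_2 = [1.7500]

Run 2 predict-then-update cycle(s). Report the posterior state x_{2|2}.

step 1: x^-=[-3.7684, -2.3400]  P^-=[0.7881 0.0342; 0.0342 0.4800]  H_jac=[-0.8495 -0.5275]  S=[0.9930]  K=[-0.6924; -0.2842]  nu=[-2.7458]  x^+=[-1.8672, -1.5595]  P^+=[0.3120 -0.1612; -0.1612 0.3998]
step 2: x^-=[-2.2727, -1.5595]  P^-=[0.4452 -0.0673; -0.0673 0.6598]  H_jac=[-0.8245 -0.5658]  S=[0.7111]  K=[-0.4627; -0.4469]  nu=[-1.0063]  x^+=[-1.8071, -1.1098]  P^+=[0.2930 -0.2143; -0.2143 0.5177]

x_post = [-1.8071, -1.1098]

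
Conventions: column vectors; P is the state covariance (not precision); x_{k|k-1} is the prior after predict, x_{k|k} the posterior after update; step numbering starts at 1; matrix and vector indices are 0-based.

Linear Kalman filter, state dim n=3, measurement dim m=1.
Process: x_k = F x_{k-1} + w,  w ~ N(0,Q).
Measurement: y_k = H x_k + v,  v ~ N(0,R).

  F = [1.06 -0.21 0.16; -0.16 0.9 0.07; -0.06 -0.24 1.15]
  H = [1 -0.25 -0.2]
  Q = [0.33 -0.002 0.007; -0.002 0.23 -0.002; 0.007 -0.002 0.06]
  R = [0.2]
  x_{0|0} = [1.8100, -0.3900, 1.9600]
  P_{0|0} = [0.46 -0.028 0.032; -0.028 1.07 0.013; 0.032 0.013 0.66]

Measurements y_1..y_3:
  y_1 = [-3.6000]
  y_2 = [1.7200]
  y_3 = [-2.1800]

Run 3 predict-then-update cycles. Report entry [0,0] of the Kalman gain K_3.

step 1: x^-=[2.3141, -0.5034, 2.2390]  P^-=[0.9334 -0.2993 0.1949; -0.2993 1.1207 -0.1679; 0.1949 -0.1679 0.9837]  S=[1.2976]  K=[0.7469; -0.4207; 0.0310]  nu=[-5.5922]  x^+=[-1.8627, 1.8490, 2.0659]  P^+=[0.2095 0.1084 0.1649; 0.1084 0.8911 -0.1510; 0.1649 -0.1510 0.9825]
step 2: x^-=[-2.0322, 2.1067, 2.0437]  P^-=[0.6476 -0.0994 0.4349; -0.0994 0.9080 -0.2999; 0.4349 -0.2999 1.4752]  S=[0.8091]  K=[0.7236; -0.3292; 0.2655]  nu=[4.6876]  x^+=[1.3598, 0.5634, 3.2883]  P^+=[0.2240 0.0934 0.2794; 0.0934 0.8203 -0.2291; 0.2794 -0.2291 1.4181]
step 3: x^-=[1.8492, 0.5197, 3.5648]  P^-=[0.7227 -0.1029 0.6745; -0.1029 0.8451 -0.3502; 0.6745 -0.3502 2.0741]  S=[0.8051]  K=[0.7620; -0.3033; 0.4313]  nu=[-3.1864]  x^+=[-0.5789, 1.4860, 2.1904]  P^+=[0.2552 0.0831 0.4099; 0.0831 0.7710 -0.2449; 0.4099 -0.2449 1.9243]

K[0,0] = 0.7620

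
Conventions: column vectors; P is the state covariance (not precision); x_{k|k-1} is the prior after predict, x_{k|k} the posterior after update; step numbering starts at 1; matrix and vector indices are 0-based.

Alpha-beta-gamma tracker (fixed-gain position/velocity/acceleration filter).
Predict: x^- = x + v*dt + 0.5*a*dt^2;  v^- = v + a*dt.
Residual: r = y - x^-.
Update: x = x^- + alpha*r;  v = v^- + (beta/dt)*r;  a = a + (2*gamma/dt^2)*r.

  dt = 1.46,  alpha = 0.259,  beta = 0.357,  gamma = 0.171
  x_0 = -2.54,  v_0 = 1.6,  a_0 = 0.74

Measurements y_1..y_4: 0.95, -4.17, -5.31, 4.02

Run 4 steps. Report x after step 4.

x_post = -1.4766

step 1: x_pred=0.5847  r=0.3653  x^+=0.6793  v^+=2.7697  a^+=0.7986
step 2: x_pred=5.5743  r=-9.7443  x^+=3.0505  v^+=1.5530  a^+=-0.7648
step 3: x_pred=4.5028  r=-9.8128  x^+=1.9613  v^+=-1.9630  a^+=-2.3392
step 4: x_pred=-3.3978  r=7.4178  x^+=-1.4766  v^+=-3.5644  a^+=-1.1491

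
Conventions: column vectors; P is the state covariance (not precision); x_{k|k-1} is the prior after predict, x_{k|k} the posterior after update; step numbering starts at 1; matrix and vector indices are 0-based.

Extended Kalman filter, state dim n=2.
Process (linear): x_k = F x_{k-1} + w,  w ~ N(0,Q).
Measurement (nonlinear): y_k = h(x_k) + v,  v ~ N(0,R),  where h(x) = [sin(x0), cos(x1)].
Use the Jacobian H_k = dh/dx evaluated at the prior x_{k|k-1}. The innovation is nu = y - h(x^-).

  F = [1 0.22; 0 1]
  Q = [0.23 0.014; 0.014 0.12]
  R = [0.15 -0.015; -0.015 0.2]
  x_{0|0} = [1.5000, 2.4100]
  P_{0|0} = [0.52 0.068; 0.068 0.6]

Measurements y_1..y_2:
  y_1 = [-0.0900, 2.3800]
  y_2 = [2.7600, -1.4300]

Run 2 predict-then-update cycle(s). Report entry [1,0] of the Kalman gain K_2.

K[1,0] = -0.1124

step 1: x^-=[2.0302, 2.4100]  P^-=[0.8090 0.2140; 0.2140 0.7200]  H_jac=[-0.4434 0.0000; 0.0000 -0.6681]  S=[0.3091 0.0484; 0.0484 0.5213]  K=[-1.1342 -0.1689; -0.1650 -0.9073]  nu=[-0.9863, 3.1241]  x^+=[2.6211, -0.2619]  P^+=[0.3780 0.0251; 0.0251 0.2679]
step 2: x^-=[2.5635, -0.2619]  P^-=[0.6320 0.0981; 0.0981 0.3879]  H_jac=[-0.8375 0.0000; 0.0000 0.2589]  S=[0.5933 -0.0363; -0.0363 0.2260]  K=[-0.8940 -0.0311; -0.1124 0.4263]  nu=[2.2135, -2.3959]  x^+=[0.6590, -1.5320]  P^+=[0.1596 0.0278; 0.0278 0.3359]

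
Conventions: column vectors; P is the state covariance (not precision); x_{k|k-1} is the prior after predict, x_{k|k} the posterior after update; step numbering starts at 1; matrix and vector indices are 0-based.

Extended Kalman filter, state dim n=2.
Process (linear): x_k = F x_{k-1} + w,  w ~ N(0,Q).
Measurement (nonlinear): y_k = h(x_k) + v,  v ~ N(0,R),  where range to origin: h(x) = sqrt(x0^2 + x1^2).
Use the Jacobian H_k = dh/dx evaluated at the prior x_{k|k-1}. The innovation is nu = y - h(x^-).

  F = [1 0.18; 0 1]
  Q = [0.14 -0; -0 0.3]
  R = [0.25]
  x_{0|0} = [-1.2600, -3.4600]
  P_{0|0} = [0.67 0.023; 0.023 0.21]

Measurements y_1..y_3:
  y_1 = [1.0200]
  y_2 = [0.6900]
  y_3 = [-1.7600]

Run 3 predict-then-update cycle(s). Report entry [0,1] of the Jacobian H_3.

step 1: x^-=[-1.8828, -3.4600]  P^-=[0.8251 0.0608; 0.0608 0.5100]  H_jac=[-0.4780 -0.8784]  S=[0.8830]  K=[-0.5071; -0.5402]  nu=[-2.9191]  x^+=[-0.4026, -1.8831]  P^+=[0.5980 -0.1811; -0.1811 0.2523]
step 2: x^-=[-0.7415, -1.8831]  P^-=[0.6810 -0.1357; -0.1357 0.5523]  H_jac=[-0.3664 -0.9305]  S=[0.7271]  K=[-0.1695; -0.6384]  nu=[-1.3338]  x^+=[-0.5154, -1.0315]  P^+=[0.6601 -0.2144; -0.2144 0.2560]
step 3: x^-=[-0.7010, -1.0315]  P^-=[0.7312 -0.1683; -0.1683 0.5560]  H_jac=[-0.5621 -0.8271]  S=[0.7048]  K=[-0.3856; -0.5181]  nu=[-3.0072]  x^+=[0.4586, 0.5266]  P^+=[0.6264 -0.3091; -0.3091 0.3667]

H_jac[0,1] = -0.8271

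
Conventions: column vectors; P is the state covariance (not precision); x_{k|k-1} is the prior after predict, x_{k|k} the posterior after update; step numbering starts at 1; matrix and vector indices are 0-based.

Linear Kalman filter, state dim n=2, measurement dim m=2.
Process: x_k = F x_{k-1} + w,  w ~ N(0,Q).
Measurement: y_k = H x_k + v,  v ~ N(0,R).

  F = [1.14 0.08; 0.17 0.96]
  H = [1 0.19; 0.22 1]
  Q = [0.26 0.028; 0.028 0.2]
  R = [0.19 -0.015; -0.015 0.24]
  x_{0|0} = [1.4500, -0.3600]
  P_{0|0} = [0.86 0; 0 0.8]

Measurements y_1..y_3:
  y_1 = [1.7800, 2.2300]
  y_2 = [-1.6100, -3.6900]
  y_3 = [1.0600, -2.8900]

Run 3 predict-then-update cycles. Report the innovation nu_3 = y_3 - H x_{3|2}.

innov = [2.3153, -0.9839]

step 1: x^-=[1.6242, -0.0991]  P^-=[1.3828 0.2561; 0.2561 0.9621]  S=[1.7048 0.7388; 0.7388 1.3817]  K=[0.8641 -0.0565; -0.0807 0.7802]  nu=[0.1746, 1.9718]  x^+=[1.6636, 1.4253]  P^+=[0.1775 -0.0656; -0.0656 0.2029]
step 2: x^-=[2.0105, 1.6511]  P^-=[0.4800 0.0053; 0.0053 0.3707]  S=[0.6854 0.1666; 0.1666 0.6363]  K=[0.7042 -0.0100; -0.0337 0.5933]  nu=[-3.9342, -5.7834]  x^+=[-0.7020, -1.6476]  P^+=[0.1424 -0.0443; -0.0443 0.1526]
step 3: x^-=[-0.9321, -1.7010]  P^-=[0.4379 0.0182; 0.0182 0.3303]  S=[0.6468 0.1631; 0.1631 0.5995]  K=[0.6810 0.0059; -0.0165 0.5621]  nu=[2.3153, -0.9839]  x^+=[0.6388, -2.2924]  P^+=[0.1367 -0.0389; -0.0389 0.1437]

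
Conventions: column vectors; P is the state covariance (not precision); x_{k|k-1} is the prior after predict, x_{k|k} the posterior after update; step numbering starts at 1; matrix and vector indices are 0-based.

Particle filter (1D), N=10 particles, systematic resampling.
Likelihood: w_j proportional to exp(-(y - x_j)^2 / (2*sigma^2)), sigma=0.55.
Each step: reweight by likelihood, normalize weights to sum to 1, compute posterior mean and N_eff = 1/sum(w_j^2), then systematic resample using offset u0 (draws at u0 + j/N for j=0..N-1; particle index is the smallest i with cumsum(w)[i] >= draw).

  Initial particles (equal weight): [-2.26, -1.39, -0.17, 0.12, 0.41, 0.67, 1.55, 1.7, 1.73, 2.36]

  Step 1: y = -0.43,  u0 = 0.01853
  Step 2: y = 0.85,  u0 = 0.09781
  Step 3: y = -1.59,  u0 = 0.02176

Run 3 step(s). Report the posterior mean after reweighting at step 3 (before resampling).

post_mean = -0.0639

step 1: w=[0.0018, 0.1004, 0.4117, 0.2792, 0.1434, 0.0623, 0.0007, 0.0003, 0.0002, 0.0000]  mean=-0.0777  Neff=3.5461  idx=[1, 2, 2, 2, 2, 3, 3, 3, 4, 4]
step 2: w=[0.0001, 0.0525, 0.0525, 0.0525, 0.0525, 0.1215, 0.1215, 0.1215, 0.2128, 0.2128]  mean=0.1824  Neff=6.8568  idx=[2, 4, 5, 6, 7, 8, 8, 9, 9, 9]
step 3: w=[0.3499, 0.3499, 0.0781, 0.0781, 0.0781, 0.0132, 0.0132, 0.0132, 0.0132, 0.0132]  mean=-0.0639  Neff=3.7868  idx=[0, 0, 0, 0, 1, 1, 1, 2, 3, 4]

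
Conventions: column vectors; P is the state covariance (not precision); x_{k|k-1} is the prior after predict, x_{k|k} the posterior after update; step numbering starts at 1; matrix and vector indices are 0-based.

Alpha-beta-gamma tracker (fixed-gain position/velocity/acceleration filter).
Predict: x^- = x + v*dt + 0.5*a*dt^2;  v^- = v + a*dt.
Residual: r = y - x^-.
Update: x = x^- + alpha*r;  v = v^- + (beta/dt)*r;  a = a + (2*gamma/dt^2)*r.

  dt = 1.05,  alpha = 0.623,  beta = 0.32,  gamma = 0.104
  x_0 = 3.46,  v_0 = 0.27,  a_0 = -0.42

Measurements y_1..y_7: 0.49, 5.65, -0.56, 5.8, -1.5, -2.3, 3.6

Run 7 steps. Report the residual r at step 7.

resid = 7.3484

step 1: x_pred=3.5120  r=-3.0220  x^+=1.6293  v^+=-1.0920  a^+=-0.9901
step 2: x_pred=-0.0631  r=5.7131  x^+=3.4962  v^+=-0.3905  a^+=0.0877
step 3: x_pred=3.1345  r=-3.6945  x^+=0.8328  v^+=-1.4243  a^+=-0.6093
step 4: x_pred=-0.9986  r=6.7986  x^+=3.2369  v^+=0.0079  a^+=0.6733
step 5: x_pred=3.6164  r=-5.1164  x^+=0.4289  v^+=-0.8444  a^+=-0.2919
step 6: x_pred=-0.6187  r=-1.6813  x^+=-1.6661  v^+=-1.6633  a^+=-0.6091
step 7: x_pred=-3.7484  r=7.3484  x^+=0.8296  v^+=-0.0634  a^+=0.7772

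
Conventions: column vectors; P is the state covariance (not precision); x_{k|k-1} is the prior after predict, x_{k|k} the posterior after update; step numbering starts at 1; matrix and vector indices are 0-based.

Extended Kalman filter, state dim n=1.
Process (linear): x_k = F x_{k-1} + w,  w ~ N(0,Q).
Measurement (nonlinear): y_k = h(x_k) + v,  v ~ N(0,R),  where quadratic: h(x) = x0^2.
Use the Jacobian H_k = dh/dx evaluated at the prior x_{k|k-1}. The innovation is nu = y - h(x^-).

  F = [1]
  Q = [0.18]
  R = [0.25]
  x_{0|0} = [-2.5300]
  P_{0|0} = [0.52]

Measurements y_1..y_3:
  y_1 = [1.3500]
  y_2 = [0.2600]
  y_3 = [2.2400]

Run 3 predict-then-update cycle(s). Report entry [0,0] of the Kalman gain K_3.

K[0,0] = -0.3944

step 1: x^-=[-2.5300]  P^-=[0.7000]  H_jac=[-5.0600]  S=[18.1725]  K=[-0.1949]  nu=[-5.0509]  x^+=[-1.5455]  P^+=[0.0096]
step 2: x^-=[-1.5455]  P^-=[0.1896]  H_jac=[-3.0911]  S=[2.0618]  K=[-0.2843]  nu=[-2.1287]  x^+=[-0.9404]  P^+=[0.0230]
step 3: x^-=[-0.9404]  P^-=[0.2030]  H_jac=[-1.8808]  S=[0.9680]  K=[-0.3944]  nu=[1.3557]  x^+=[-1.4750]  P^+=[0.0524]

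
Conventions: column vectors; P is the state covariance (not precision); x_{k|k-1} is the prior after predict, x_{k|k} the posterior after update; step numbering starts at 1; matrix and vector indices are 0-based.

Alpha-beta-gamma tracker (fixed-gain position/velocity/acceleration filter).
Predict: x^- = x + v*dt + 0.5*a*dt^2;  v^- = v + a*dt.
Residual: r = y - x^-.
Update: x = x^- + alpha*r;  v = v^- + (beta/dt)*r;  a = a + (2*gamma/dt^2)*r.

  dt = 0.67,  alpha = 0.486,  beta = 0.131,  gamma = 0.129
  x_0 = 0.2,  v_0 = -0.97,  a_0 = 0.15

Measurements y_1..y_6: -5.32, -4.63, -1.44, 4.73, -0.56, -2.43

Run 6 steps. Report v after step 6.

v_post = 7.9156

step 1: x_pred=-0.4162  r=-4.9038  x^+=-2.7995  v^+=-1.8283  a^+=-2.6684
step 2: x_pred=-4.6233  r=-0.0067  x^+=-4.6266  v^+=-3.6174  a^+=-2.6722
step 3: x_pred=-7.6500  r=6.2100  x^+=-4.6320  v^+=-4.1936  a^+=0.8969
step 4: x_pred=-7.2403  r=11.9703  x^+=-1.4228  v^+=-1.2522  a^+=7.7767
step 5: x_pred=-0.5162  r=-0.0438  x^+=-0.5375  v^+=3.9497  a^+=7.7516
step 6: x_pred=3.8486  r=-6.2786  x^+=0.7972  v^+=7.9156  a^+=4.1430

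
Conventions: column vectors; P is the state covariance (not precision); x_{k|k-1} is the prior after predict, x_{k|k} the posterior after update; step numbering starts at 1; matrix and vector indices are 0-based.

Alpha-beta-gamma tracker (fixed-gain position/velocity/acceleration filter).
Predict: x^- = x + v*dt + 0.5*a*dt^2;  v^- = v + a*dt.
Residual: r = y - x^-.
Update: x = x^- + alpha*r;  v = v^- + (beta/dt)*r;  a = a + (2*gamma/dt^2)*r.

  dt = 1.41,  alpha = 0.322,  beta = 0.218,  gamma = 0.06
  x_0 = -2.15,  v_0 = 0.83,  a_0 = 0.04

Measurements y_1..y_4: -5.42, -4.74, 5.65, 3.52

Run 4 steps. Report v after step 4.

step 1: x_pred=-0.9399  r=-4.4801  x^+=-2.3825  v^+=0.1937  a^+=-0.2304
step 2: x_pred=-2.3384  r=-2.4016  x^+=-3.1117  v^+=-0.5025  a^+=-0.3754
step 3: x_pred=-4.1933  r=9.8433  x^+=-1.0238  v^+=0.4901  a^+=0.2188
step 4: x_pred=-0.1152  r=3.6352  x^+=1.0553  v^+=1.3606  a^+=0.4382

v_post = 1.3606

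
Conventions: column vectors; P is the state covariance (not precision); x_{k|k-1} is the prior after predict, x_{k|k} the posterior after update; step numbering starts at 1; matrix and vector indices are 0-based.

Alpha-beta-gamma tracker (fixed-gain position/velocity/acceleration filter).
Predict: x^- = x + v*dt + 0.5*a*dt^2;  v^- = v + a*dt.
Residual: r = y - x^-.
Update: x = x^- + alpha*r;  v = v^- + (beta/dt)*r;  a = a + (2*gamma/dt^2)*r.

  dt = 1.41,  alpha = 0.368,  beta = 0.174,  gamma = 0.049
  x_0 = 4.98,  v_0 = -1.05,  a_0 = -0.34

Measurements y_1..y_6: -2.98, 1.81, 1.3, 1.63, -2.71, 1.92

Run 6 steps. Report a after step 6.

step 1: x_pred=3.1615  r=-6.1415  x^+=0.9014  v^+=-2.2873  a^+=-0.6427
step 2: x_pred=-2.9625  r=4.7725  x^+=-1.2063  v^+=-2.6046  a^+=-0.4075
step 3: x_pred=-5.2838  r=6.5838  x^+=-2.8610  v^+=-2.3667  a^+=-0.0829
step 4: x_pred=-6.2804  r=7.9104  x^+=-3.3694  v^+=-1.5074  a^+=0.3070
step 5: x_pred=-5.1897  r=2.4797  x^+=-4.2772  v^+=-0.7686  a^+=0.4292
step 6: x_pred=-4.9342  r=6.8542  x^+=-2.4119  v^+=0.6825  a^+=0.7671

a_post = 0.7671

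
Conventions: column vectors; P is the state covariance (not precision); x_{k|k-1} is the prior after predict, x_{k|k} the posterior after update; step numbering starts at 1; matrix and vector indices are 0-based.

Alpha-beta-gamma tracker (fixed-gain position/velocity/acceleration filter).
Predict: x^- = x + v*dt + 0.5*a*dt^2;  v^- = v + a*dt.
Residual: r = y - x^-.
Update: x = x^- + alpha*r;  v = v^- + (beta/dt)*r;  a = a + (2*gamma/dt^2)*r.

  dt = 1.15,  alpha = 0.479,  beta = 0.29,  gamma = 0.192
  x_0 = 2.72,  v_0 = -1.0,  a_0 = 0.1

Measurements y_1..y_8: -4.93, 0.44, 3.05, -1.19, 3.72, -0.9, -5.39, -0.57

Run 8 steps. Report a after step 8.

a_post = -5.7567

step 1: x_pred=1.6361  r=-6.5661  x^+=-1.5090  v^+=-2.5408  a^+=-1.8065
step 2: x_pred=-5.6255  r=6.0655  x^+=-2.7201  v^+=-3.0887  a^+=-0.0453
step 3: x_pred=-6.3022  r=9.3522  x^+=-1.8225  v^+=-0.7825  a^+=2.6701
step 4: x_pred=-0.9568  r=-0.2332  x^+=-1.0685  v^+=2.2293  a^+=2.6024
step 5: x_pred=3.2161  r=0.5039  x^+=3.4575  v^+=5.3492  a^+=2.7487
step 6: x_pred=11.4266  r=-12.3266  x^+=5.5222  v^+=5.4018  a^+=-0.8304
step 7: x_pred=11.1851  r=-16.5751  x^+=3.2456  v^+=0.2670  a^+=-5.6432
step 8: x_pred=-0.1789  r=-0.3911  x^+=-0.3662  v^+=-6.3213  a^+=-5.7567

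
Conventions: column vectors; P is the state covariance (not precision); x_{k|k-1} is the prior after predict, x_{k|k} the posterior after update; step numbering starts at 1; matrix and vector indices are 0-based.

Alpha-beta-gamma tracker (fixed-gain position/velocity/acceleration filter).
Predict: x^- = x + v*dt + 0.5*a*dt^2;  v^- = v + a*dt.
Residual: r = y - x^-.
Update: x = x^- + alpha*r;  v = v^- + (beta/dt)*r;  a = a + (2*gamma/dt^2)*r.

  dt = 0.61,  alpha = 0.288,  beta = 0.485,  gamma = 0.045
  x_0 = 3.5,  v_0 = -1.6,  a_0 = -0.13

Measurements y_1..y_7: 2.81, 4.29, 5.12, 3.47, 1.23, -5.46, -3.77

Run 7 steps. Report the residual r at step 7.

step 1: x_pred=2.4998  r=0.3102  x^+=2.5891  v^+=-1.4327  a^+=-0.0550
step 2: x_pred=1.7050  r=2.5850  x^+=2.4495  v^+=0.5891  a^+=0.5703
step 3: x_pred=2.9149  r=2.2051  x^+=3.5500  v^+=2.6902  a^+=1.1036
step 4: x_pred=5.3963  r=-1.9263  x^+=4.8415  v^+=1.8318  a^+=0.6377
step 5: x_pred=6.0776  r=-4.8476  x^+=4.6815  v^+=-1.6334  a^+=-0.5348
step 6: x_pred=3.5856  r=-9.0456  x^+=0.9805  v^+=-9.1516  a^+=-2.7227
step 7: x_pred=-5.1086  r=1.3386  x^+=-4.7231  v^+=-9.7482  a^+=-2.3989

resid = 1.3386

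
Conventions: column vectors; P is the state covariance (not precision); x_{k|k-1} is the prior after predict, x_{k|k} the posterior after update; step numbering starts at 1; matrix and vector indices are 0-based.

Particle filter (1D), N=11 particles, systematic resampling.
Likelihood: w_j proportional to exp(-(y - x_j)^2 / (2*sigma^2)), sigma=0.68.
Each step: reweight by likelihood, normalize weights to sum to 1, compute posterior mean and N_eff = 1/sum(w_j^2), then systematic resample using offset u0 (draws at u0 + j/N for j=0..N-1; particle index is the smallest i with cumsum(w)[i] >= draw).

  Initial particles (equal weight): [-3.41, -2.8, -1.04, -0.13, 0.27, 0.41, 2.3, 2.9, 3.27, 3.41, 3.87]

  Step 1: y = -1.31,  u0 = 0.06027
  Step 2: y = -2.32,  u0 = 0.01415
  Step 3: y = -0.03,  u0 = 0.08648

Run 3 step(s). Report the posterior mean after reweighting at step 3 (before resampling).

post_mean = -1.0411

step 1: w=[0.0063, 0.0670, 0.6829, 0.1640, 0.0497, 0.0302, 0.0000, 0.0000, 0.0000, 0.0000, 0.0000]  mean=-0.9148  Neff=1.9953  idx=[1, 2, 2, 2, 2, 2, 2, 2, 3, 3, 4]
step 2: w=[0.3933, 0.0858, 0.0858, 0.0858, 0.0858, 0.0858, 0.0858, 0.0858, 0.0028, 0.0028, 0.0004]  mean=-1.7266  Neff=4.8482  idx=[0, 0, 0, 0, 0, 1, 2, 3, 5, 6, 7]
step 3: w=[0.0001, 0.0001, 0.0001, 0.0001, 0.0001, 0.1666, 0.1666, 0.1666, 0.1666, 0.1666, 0.1666]  mean=-1.0411  Neff=6.0075  idx=[5, 6, 6, 7, 7, 8, 8, 9, 9, 10, 10]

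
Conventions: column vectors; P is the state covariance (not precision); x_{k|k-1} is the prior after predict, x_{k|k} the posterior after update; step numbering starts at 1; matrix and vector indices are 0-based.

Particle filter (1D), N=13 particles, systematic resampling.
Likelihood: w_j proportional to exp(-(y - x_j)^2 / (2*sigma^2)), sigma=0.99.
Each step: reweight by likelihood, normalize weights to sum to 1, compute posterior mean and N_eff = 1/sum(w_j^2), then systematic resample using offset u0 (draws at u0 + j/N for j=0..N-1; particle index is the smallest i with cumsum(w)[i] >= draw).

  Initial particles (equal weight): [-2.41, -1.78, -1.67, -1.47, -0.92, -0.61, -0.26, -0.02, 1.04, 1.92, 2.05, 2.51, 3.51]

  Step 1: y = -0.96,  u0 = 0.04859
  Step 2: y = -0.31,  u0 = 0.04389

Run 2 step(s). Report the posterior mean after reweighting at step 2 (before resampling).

post_mean = -0.7596

step 1: w=[0.0551, 0.1142, 0.1245, 0.1410, 0.1609, 0.1512, 0.1254, 0.1026, 0.0209, 0.0023, 0.0016, 0.0003, 0.0000]  mean=-0.9957  Neff=7.8812  idx=[0, 1, 2, 2, 3, 3, 4, 4, 5, 5, 6, 7, 7]
step 2: w=[0.0121, 0.0382, 0.0447, 0.0447, 0.0578, 0.0578, 0.0950, 0.0950, 0.1098, 0.1098, 0.1148, 0.1101, 0.1101]  mean=-0.7596  Neff=10.8846  idx=[1, 3, 5, 6, 7, 7, 8, 9, 9, 10, 11, 12, 12]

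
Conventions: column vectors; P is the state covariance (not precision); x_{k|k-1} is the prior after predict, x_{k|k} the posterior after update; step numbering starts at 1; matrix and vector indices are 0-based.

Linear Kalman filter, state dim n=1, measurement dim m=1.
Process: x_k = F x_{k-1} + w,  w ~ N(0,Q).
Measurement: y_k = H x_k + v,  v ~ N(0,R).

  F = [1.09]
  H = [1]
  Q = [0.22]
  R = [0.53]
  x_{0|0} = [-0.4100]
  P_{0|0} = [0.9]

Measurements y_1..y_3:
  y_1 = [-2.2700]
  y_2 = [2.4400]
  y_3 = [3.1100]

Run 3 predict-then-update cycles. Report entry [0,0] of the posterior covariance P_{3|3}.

step 1: x^-=[-0.4469]  P^-=[1.2893]  S=[1.8193]  K=[0.7087]  nu=[-1.8231]  x^+=[-1.7389]  P^+=[0.3756]
step 2: x^-=[-1.8954]  P^-=[0.6662]  S=[1.1962]  K=[0.5569]  nu=[4.3354]  x^+=[0.5192]  P^+=[0.2952]
step 3: x^-=[0.5659]  P^-=[0.5707]  S=[1.1007]  K=[0.5185]  nu=[2.5441]  x^+=[1.8850]  P^+=[0.2748]

P_post[0,0] = 0.2748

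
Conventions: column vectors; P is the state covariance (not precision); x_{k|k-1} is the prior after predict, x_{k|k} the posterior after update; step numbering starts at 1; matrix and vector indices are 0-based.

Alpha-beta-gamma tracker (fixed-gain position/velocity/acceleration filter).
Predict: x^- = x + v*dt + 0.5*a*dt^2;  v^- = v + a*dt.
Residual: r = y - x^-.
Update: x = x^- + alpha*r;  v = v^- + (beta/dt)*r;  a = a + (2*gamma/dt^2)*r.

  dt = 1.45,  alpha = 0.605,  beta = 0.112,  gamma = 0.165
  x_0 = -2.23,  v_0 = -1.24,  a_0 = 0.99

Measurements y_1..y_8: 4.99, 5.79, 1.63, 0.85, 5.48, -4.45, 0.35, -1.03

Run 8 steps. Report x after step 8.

x_post = -9.5539

step 1: x_pred=-2.9873  r=7.9773  x^+=1.8390  v^+=0.8117  a^+=2.2421
step 2: x_pred=5.3729  r=0.4171  x^+=5.6252  v^+=4.0949  a^+=2.3075
step 3: x_pred=13.9887  r=-12.3587  x^+=6.5117  v^+=6.4862  a^+=0.3678
step 4: x_pred=16.3034  r=-15.4534  x^+=6.9541  v^+=5.8259  a^+=-2.0577
step 5: x_pred=13.2384  r=-7.7584  x^+=8.5446  v^+=2.2429  a^+=-3.2755
step 6: x_pred=8.3535  r=-12.8035  x^+=0.6074  v^+=-3.4954  a^+=-5.2850
step 7: x_pred=-10.0169  r=10.3669  x^+=-3.7449  v^+=-10.3580  a^+=-3.6579
step 8: x_pred=-22.6094  r=21.5794  x^+=-9.5539  v^+=-13.9951  a^+=-0.2709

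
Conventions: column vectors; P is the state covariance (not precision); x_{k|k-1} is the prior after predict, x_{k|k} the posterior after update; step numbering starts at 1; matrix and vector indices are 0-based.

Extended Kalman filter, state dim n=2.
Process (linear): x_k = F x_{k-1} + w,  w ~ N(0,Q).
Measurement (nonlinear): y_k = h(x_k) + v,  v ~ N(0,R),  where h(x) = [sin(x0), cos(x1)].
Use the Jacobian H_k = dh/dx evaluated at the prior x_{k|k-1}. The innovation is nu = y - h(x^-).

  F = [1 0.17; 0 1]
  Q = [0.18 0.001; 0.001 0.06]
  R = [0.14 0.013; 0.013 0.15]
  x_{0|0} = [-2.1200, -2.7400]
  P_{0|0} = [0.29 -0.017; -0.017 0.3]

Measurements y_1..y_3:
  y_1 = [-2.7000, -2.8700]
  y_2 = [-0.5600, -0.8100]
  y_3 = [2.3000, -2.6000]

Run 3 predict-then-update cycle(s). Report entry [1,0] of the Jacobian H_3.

H_jac[1,0] = 0.0000

step 1: x^-=[-2.5858, -2.7400]  P^-=[0.4729 0.0350; 0.0350 0.3600]  H_jac=[-0.8495 0.0000; 0.0000 0.3909]  S=[0.4812 0.0014; 0.0014 0.2050]  K=[-0.8349 0.0723; -0.0637 0.6868]  nu=[-2.1724, -1.9496]  x^+=[-0.9130, -3.9406]  P^+=[0.1365 -0.0000; -0.0000 0.2615]
step 2: x^-=[-1.5829, -3.9406]  P^-=[0.3241 0.0454; 0.0454 0.3215]  H_jac=[-0.0121 0.0000; 0.0000 -0.7166]  S=[0.1400 0.0134; 0.0134 0.3151]  K=[-0.0183 -0.1026; 0.0663 -0.7339]  nu=[0.4399, -0.1126]  x^+=[-1.5794, -3.8288]  P^+=[0.3206 0.0218; 0.0218 0.1524]
step 3: x^-=[-2.2303, -3.8288]  P^-=[0.5125 0.0487; 0.0487 0.2124]  H_jac=[-0.6127 0.0000; 0.0000 -0.6344]  S=[0.3324 0.0319; 0.0319 0.2355]  K=[-0.9443 -0.0032; -0.0353 -0.5675]  nu=[3.0903, -1.8270]  x^+=[-5.1428, -2.9011]  P^+=[0.2158 0.0201; 0.0201 0.1349]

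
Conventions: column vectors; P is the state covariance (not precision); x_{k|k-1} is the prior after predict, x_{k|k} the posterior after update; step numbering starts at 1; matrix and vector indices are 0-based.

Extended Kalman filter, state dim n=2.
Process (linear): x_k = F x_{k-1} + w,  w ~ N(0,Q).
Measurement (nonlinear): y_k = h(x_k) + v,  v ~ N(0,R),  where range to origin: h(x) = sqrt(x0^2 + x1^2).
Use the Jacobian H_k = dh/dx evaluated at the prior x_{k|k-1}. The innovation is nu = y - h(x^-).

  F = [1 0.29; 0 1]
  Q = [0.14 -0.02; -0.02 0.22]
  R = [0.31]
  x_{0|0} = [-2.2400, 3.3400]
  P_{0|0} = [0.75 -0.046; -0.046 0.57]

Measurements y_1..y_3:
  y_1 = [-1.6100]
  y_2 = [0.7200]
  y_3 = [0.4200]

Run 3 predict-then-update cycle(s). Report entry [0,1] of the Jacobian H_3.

step 1: x^-=[-1.2714, 3.3400]  P^-=[0.9113 0.0993; 0.0993 0.7900]  H_jac=[-0.3558 0.9346]  S=[1.0493]  K=[-0.2205; 0.6700]  nu=[-5.1838]  x^+=[-0.1283, -0.1329]  P^+=[0.8602 0.2543; 0.2543 0.3190]
step 2: x^-=[-0.1669, -0.1329]  P^-=[1.1746 0.3268; 0.3268 0.5390]  H_jac=[-0.7822 -0.6230]  S=[1.5565]  K=[-0.7211; -0.3800]  nu=[0.5067]  x^+=[-0.5323, -0.3254]  P^+=[0.3652 -0.0997; -0.0997 0.3143]
step 3: x^-=[-0.6266, -0.3254]  P^-=[0.4738 -0.0285; -0.0285 0.5343]  H_jac=[-0.8875 -0.4609]  S=[0.7733]  K=[-0.5267; -0.2857]  nu=[-0.2861]  x^+=[-0.4759, -0.2437]  P^+=[0.2592 -0.1449; -0.1449 0.4712]

H_jac[0,1] = -0.4609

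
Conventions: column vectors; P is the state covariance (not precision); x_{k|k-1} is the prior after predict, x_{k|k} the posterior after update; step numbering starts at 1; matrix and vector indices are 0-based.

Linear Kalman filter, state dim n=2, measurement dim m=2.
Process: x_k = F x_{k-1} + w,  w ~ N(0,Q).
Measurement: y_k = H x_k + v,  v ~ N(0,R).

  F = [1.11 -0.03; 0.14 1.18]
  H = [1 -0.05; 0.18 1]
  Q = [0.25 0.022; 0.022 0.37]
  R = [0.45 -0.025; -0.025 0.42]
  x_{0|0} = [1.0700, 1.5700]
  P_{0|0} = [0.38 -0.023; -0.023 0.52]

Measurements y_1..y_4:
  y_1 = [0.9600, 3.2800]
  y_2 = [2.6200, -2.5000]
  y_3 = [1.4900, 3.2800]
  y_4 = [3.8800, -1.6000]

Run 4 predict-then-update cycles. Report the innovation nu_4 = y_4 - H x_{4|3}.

innov = [1.9421, -4.2413]

step 1: x^-=[1.1406, 2.0024]  P^-=[0.7202 0.0326; 0.0326 1.0939]  S=[1.1697 0.0823; 0.0823 1.5490]  K=[0.6092 0.0724; -0.0691 0.7137]  nu=[-0.0805, 1.0723]  x^+=[1.1692, 2.7732]  P^+=[0.2707 -0.0335; -0.0335 0.3075]
step 2: x^-=[1.2146, 3.4361]  P^-=[0.5860 0.0094; 0.0094 0.7924]  S=[1.0370 0.0502; 0.0502 1.2348]  K=[0.5612 0.0702; -0.0604 0.6456]  nu=[1.5772, -6.1547]  x^+=[1.6676, -0.6324]  P^+=[0.2493 -0.0294; -0.0294 0.2779]
step 3: x^-=[1.8700, -0.5128]  P^-=[0.5594 0.0125; 0.0125 0.7522]  S=[1.0100 0.0505; 0.0505 1.1948]  K=[0.5497 0.0715; -0.0565 0.6338]  nu=[-0.4056, 3.4562]  x^+=[1.8942, 1.7007]  P^+=[0.2442 -0.0277; -0.0277 0.2726]
step 4: x^-=[2.0515, 2.2720]  P^-=[0.5529 0.0142; 0.0142 0.7452]  S=[1.0034 0.0513; 0.0513 1.1882]  K=[0.5467 0.0721; -0.0553 0.6317]  nu=[1.9421, -4.2413]  x^+=[2.8075, -0.5146]  P^+=[0.2428 -0.0271; -0.0271 0.2716]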